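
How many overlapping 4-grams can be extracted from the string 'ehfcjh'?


String 'ehfcjh' has length L = 6.
Number of overlapping n-grams = L - n + 1
Substituting: 6 - 4 + 1 = 3

3


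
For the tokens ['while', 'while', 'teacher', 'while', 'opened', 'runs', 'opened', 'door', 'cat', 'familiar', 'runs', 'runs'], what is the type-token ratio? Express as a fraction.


Tokens: 12
Unique types: ('cat', 'door', 'familiar', 'opened', 'runs', 'teacher', 'while') = 7
TTR = 7/12
Already in lowest terms.

7/12


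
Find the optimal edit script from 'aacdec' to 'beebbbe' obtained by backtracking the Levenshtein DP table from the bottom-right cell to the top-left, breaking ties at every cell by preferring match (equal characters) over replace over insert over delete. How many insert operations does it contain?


Edit distance = 7. Backtracking from cell (6, 7) with preference match > replace > insert > delete,
then listing the resulting alignment 'aacdec' -> 'beebbbe' left to right:
  Step 1: insert 'b' [insertion #1]
  Step 2: replace a->e
  Step 3: replace a->e
  Step 4: replace c->b
  Step 5: replace d->b
  Step 6: replace e->b
  Step 7: replace c->e
Total insertions: 1

1


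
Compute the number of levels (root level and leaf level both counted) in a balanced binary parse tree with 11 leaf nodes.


In a balanced binary tree with n leaves the deepest leaf is ceil(log2(n)) edges below the root,
so counting node levels inclusive of root and leaves gives ceil(log2(n)) + 1 levels.
log2(11) = 3.4594
ceil(3.4594) = 4
levels = 4 + 1 = 5

5


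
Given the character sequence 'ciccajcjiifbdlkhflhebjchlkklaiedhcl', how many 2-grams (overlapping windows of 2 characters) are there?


String 'ciccajcjiifbdlkhflhebjchlkklaiedhcl' has length L = 35.
Number of overlapping n-grams = L - n + 1
Substituting: 35 - 2 + 1 = 34

34


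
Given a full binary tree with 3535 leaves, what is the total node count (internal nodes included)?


Leaf nodes (terminals): 3535
Internal nodes = n - 1 = 3535 - 1 = 3534
Total = leaves + internal = 3535 + 3534 = 7069

7069


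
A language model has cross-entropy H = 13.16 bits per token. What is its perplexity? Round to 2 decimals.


Perplexity formula: PP = 2^H
H = 13.16
PP = 2^13.16
Decompose: 2^13.16 = 2^13 * 2^0.16
2^13 = 8192, 2^0.16 ~ 1.1172871
PP ~ 8192 * 1.1172871 = 9152.8159232
Rounded to 2 decimals: 9152.82

9152.82


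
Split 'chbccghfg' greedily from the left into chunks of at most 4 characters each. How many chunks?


'chbccghfg' has 9 characters.
Chunking with max size 4:
  Chunk 1: 'chbc' (positions 0-3)
  Chunk 2: 'cghf' (positions 4-7)
  Chunk 3: 'g' (positions 8-8)
Total chunks: ceil(9 / 4) = 3

3


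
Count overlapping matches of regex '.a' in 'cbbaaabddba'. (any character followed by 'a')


Pattern: .a means any character followed by 'a'.
Scanning 'cbbaaabddba' position-by-position:
  Pos 0: window 'cb' -> no
  Pos 1: window 'bb' -> no
  Pos 2: window 'ba' -> MATCH
  Pos 3: window 'aa' -> MATCH
  Pos 4: window 'aa' -> MATCH
  Pos 5: window 'ab' -> no
  Pos 6: window 'bd' -> no
  Pos 7: window 'dd' -> no
  Pos 8: window 'db' -> no
  Pos 9: window 'ba' -> MATCH
  Pos 10: window 'a' -> no
Total matches: 4

4


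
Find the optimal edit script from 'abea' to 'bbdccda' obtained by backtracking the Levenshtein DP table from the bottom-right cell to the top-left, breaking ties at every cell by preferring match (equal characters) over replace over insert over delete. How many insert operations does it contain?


Edit distance = 5. Backtracking from cell (4, 7) with preference match > replace > insert > delete,
then listing the resulting alignment 'abea' -> 'bbdccda' left to right:
  Step 1: replace a->b
  Step 2: keep 'b'
  Step 3: insert 'd' [insertion #1]
  Step 4: insert 'c' [insertion #2]
  Step 5: insert 'c' [insertion #3]
  Step 6: replace e->d
  Step 7: keep 'a'
Total insertions: 3

3


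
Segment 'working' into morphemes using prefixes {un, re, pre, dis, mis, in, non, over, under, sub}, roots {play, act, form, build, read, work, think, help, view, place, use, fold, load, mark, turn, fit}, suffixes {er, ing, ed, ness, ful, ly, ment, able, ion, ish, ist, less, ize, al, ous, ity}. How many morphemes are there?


Segmenting 'working' against the inventory:
  'work' -> root (morpheme 1)
  'ing' -> suffix (morpheme 2)
Total morphemes: 2

2


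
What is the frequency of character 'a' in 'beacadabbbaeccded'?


Scanning 'beacadabbbaeccded' for 'a':
  Position 2: 'a' -> MATCH (count: 1)
  Position 4: 'a' -> MATCH (count: 2)
  Position 6: 'a' -> MATCH (count: 3)
  Position 10: 'a' -> MATCH (count: 4)
Total occurrences of 'a': 4

4


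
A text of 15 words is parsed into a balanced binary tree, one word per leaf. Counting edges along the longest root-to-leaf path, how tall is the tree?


In a balanced binary tree with n leaves the deepest leaf is ceil(log2(n)) edges below the root.
log2(15) = 3.9069
ceil(3.9069) = 4
height (edges) = 4

4


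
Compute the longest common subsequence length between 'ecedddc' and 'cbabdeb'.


DP table for LCS of 'ecedddc' and 'cbabdeb':
       c  b  a  b  d  e  b
    0  0  0  0  0  0  0  0
  e 0  0  0  0  0  0  1  1
  c 0  1  1  1  1  1  1  1
  e 0  1  1  1  1  1  2  2
  d 0  1  1  1  1  2  2  2
  d 0  1  1  1  1  2  2  2
  d 0  1  1  1  1  2  2  2
  c 0  1  1  1  1  2  2  2
LCS: 'ce'
LCS length = 2

2


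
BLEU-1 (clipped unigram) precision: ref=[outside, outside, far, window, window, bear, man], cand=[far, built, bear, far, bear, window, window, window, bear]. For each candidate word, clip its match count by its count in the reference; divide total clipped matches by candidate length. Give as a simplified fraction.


Reference word counts: {'bear': 1, 'far': 1, 'man': 1, 'outside': 2, 'window': 2}
Checking each candidate word (with clipping):
  'far' -> in reference (ref count 1, used 1/1) -> match (matches: 1)
  'built' -> not in reference -> no match (matches: 1)
  'bear' -> in reference (ref count 1, used 1/1) -> match (matches: 2)
  'far' -> ref count 1 already used up (1/1) -> clipped, no match (matches: 2)
  'bear' -> ref count 1 already used up (1/1) -> clipped, no match (matches: 2)
  'window' -> in reference (ref count 2, used 1/2) -> match (matches: 3)
  'window' -> in reference (ref count 2, used 2/2) -> match (matches: 4)
  'window' -> ref count 2 already used up (2/2) -> clipped, no match (matches: 4)
  'bear' -> ref count 1 already used up (1/1) -> clipped, no match (matches: 4)
Clipped matches: 4, Candidate length: 9
Precision = 4/9

4/9


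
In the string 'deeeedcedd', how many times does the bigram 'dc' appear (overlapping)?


Scanning 'deeeedcedd' for bigram 'dc':
  Position 0: 'de' -> no
  Position 1: 'ee' -> no
  Position 2: 'ee' -> no
  Position 3: 'ee' -> no
  Position 4: 'ed' -> no
  Position 5: 'dc' -> MATCH
  Position 6: 'ce' -> no
  Position 7: 'ed' -> no
  Position 8: 'dd' -> no
Total matches: 1

1


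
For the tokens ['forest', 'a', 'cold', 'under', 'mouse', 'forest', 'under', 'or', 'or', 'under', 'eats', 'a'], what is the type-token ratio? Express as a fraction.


Tokens: 12
Unique types: ('a', 'cold', 'eats', 'forest', 'mouse', 'or', 'under') = 7
TTR = 7/12
Already in lowest terms.

7/12


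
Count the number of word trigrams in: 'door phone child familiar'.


Word trigrams from [4] words:
  Trigram 1: (door phone child)
  Trigram 2: (phone child familiar)
Total word trigrams: 4 - 2 = 2

2


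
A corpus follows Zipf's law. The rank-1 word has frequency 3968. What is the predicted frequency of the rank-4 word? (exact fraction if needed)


Zipf's law: freq(rank) = f1 / rank
f1 = 3968, rank = 4
freq = 3968 / 4
= 992

992


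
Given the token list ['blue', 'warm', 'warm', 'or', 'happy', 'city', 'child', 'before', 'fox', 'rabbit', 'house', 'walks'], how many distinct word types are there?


Listing all tokens and tracking unique types:
  Token 1: 'blue' -> NEW (unique so far: 1)
  Token 2: 'warm' -> NEW (unique so far: 2)
  Token 3: 'warm' -> duplicate (unique so far: 2)
  Token 4: 'or' -> NEW (unique so far: 3)
  Token 5: 'happy' -> NEW (unique so far: 4)
  Token 6: 'city' -> NEW (unique so far: 5)
  Token 7: 'child' -> NEW (unique so far: 6)
  Token 8: 'before' -> NEW (unique so far: 7)
  Token 9: 'fox' -> NEW (unique so far: 8)
  Token 10: 'rabbit' -> NEW (unique so far: 9)
  Token 11: 'house' -> NEW (unique so far: 10)
  Token 12: 'walks' -> NEW (unique so far: 11)
Unique types: ('before', 'blue', 'child', 'city', 'fox', 'happy', 'house', 'or', 'rabbit', 'walks', 'warm')
Vocabulary size: 11

11


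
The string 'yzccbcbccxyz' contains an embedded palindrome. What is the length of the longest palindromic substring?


Scanning 'yzccbcbccxyz' for palindromic substrings.
Substring at positions 2-8: 'ccbcbcc'.
Check: reverse('ccbcbcc') = 'ccbcbcc' -> palindrome confirmed.
Neighbouring characters ('z' / 'x') break symmetry, so it cannot extend further.
No longer palindromic substring exists; longest length = 7

7


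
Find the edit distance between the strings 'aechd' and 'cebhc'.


Building DP table for s1='aechd' (len 5) and s2='cebhc' (len 5):
       c  e  b  h  c
    0  1  2  3  4  5
  a 1  1  2  3  4  5
  e 2  2  1  2  3  4
  c 3  2  2  2  3  3
  h 4  3  3  3  2  3
  d 5  4  4  4  3  3
Edit distance = dp[5][5] = 3

3


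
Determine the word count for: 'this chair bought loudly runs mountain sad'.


Counting words by splitting on spaces:
  Word 1: 'this'
  Word 2: 'chair'
  Word 3: 'bought'
  Word 4: 'loudly'
  Word 5: 'runs'
  Word 6: 'mountain'
  Word 7: 'sad'
Total words: 7

7


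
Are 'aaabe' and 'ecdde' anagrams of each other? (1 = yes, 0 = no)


Sort characters of 'aaabe': 'aaabe'
Sort characters of 'ecdde': 'cddee'
Sorted forms differ -> they are NOT anagrams
Result: 0

0


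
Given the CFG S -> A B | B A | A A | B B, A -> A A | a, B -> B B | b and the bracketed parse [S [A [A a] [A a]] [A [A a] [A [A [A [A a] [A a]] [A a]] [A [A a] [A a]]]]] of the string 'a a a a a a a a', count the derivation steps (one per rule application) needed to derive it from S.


Every bracketed nonterminal node [X ...] in the tree is produced by exactly one rule application.
Reading the tree off as a leftmost derivation:
  Step 1: S  =>  A A   (applied S -> A A)
  Step 2: A A  =>  A A A   (applied A -> A A)
  Step 3: A A A  =>  a A A   (applied A -> a)
  Step 4: a A A  =>  a a A   (applied A -> a)
  Step 5: a a A  =>  a a A A   (applied A -> A A)
  Step 6: a a A A  =>  a a a A   (applied A -> a)
  Step 7: a a a A  =>  a a a A A   (applied A -> A A)
  Step 8: a a a A A  =>  a a a A A A   (applied A -> A A)
  Step 9: a a a A A A  =>  a a a A A A A   (applied A -> A A)
  Step 10: a a a A A A A  =>  a a a a A A A   (applied A -> a)
  Step 11: a a a a A A A  =>  a a a a a A A   (applied A -> a)
  Step 12: a a a a a A A  =>  a a a a a a A   (applied A -> a)
  Step 13: a a a a a a A  =>  a a a a a a A A   (applied A -> A A)
  Step 14: a a a a a a A A  =>  a a a a a a a A   (applied A -> a)
  Step 15: a a a a a a a A  =>  a a a a a a a a   (applied A -> a)
Final yield: a a a a a a a a
Total rewrite steps: 15

15


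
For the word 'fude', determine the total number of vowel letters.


Scanning each character of 'fude':
  Position 1: 'f' -> consonant (running count: 0)
  Position 2: 'u' -> vowel (running count: 1)
  Position 3: 'd' -> consonant (running count: 1)
  Position 4: 'e' -> vowel (running count: 2)
Total vowels: 2

2


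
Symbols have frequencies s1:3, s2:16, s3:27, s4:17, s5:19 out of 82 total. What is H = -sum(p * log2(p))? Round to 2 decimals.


Computing entropy H = -sum(p_i * log2(p_i)):
  s1: p = 3/82 = 0.0366, -p*log2(p) = 0.1746
  s2: p = 16/82 = 0.1951, -p*log2(p) = 0.4600
  s3: p = 27/82 = 0.3293, -p*log2(p) = 0.5277
  s4: p = 17/82 = 0.2073, -p*log2(p) = 0.4706
  s5: p = 19/82 = 0.2317, -p*log2(p) = 0.4888
H = sum of terms = 2.1217
Rounded to 2 decimals: 2.12

2.12


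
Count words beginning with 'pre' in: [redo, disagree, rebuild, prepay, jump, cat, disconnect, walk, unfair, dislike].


Checking each word for prefix 'pre':
  'redo' -> no (count: 0)
  'disagree' -> no (count: 0)
  'rebuild' -> no (count: 0)
  'prepay' -> YES, starts with 'pre' (count: 1)
  'jump' -> no (count: 1)
  'cat' -> no (count: 1)
  'disconnect' -> no (count: 1)
  'walk' -> no (count: 1)
  'unfair' -> no (count: 1)
  'dislike' -> no (count: 1)
Total with prefix 'pre': 1

1


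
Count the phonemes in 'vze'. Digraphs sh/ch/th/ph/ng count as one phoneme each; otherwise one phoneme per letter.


Parsing 'vze' greedily, digraphs first:
  'v' -> consonant phoneme (phonemes so far: 1)
  'z' -> consonant phoneme (phonemes so far: 2)
  'e' -> vowel phoneme (phonemes so far: 3)
Total phonemes: 3

3


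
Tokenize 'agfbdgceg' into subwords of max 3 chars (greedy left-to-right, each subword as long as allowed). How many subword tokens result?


'agfbdgceg' has 9 characters.
Chunking with max size 3:
  Chunk 1: 'agf' (positions 0-2)
  Chunk 2: 'bdg' (positions 3-5)
  Chunk 3: 'ceg' (positions 6-8)
Total chunks: ceil(9 / 3) = 3

3


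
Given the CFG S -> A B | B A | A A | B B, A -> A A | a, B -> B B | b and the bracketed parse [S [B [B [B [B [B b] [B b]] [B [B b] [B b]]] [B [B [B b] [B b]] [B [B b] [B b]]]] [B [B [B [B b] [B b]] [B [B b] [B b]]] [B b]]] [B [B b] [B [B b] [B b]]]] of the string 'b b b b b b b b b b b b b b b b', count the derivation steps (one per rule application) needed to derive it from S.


Every bracketed nonterminal node [X ...] in the tree is produced by exactly one rule application.
Reading the tree off as a leftmost derivation:
  Step 1: S  =>  B B   (applied S -> B B)
  Step 2: B B  =>  B B B   (applied B -> B B)
  Step 3: B B B  =>  B B B B   (applied B -> B B)
  Step 4: B B B B  =>  B B B B B   (applied B -> B B)
  Step 5: B B B B B  =>  B B B B B B   (applied B -> B B)
  Step 6: B B B B B B  =>  b B B B B B   (applied B -> b)
  Step 7: b B B B B B  =>  b b B B B B   (applied B -> b)
  Step 8: b b B B B B  =>  b b B B B B B   (applied B -> B B)
  Step 9: b b B B B B B  =>  b b b B B B B   (applied B -> b)
  Step 10: b b b B B B B  =>  b b b b B B B   (applied B -> b)
  Step 11: b b b b B B B  =>  b b b b B B B B   (applied B -> B B)
  Step 12: b b b b B B B B  =>  b b b b B B B B B   (applied B -> B B)
  Step 13: b b b b B B B B B  =>  b b b b b B B B B   (applied B -> b)
  Step 14: b b b b b B B B B  =>  b b b b b b B B B   (applied B -> b)
  Step 15: b b b b b b B B B  =>  b b b b b b B B B B   (applied B -> B B)
  Step 16: b b b b b b B B B B  =>  b b b b b b b B B B   (applied B -> b)
  Step 17: b b b b b b b B B B  =>  b b b b b b b b B B   (applied B -> b)
  Step 18: b b b b b b b b B B  =>  b b b b b b b b B B B   (applied B -> B B)
  Step 19: b b b b b b b b B B B  =>  b b b b b b b b B B B B   (applied B -> B B)
  Step 20: b b b b b b b b B B B B  =>  b b b b b b b b B B B B B   (applied B -> B B)
  Step 21: b b b b b b b b B B B B B  =>  b b b b b b b b b B B B B   (applied B -> b)
  Step 22: b b b b b b b b b B B B B  =>  b b b b b b b b b b B B B   (applied B -> b)
  Step 23: b b b b b b b b b b B B B  =>  b b b b b b b b b b B B B B   (applied B -> B B)
  Step 24: b b b b b b b b b b B B B B  =>  b b b b b b b b b b b B B B   (applied B -> b)
  Step 25: b b b b b b b b b b b B B B  =>  b b b b b b b b b b b b B B   (applied B -> b)
  Step 26: b b b b b b b b b b b b B B  =>  b b b b b b b b b b b b b B   (applied B -> b)
  Step 27: b b b b b b b b b b b b b B  =>  b b b b b b b b b b b b b B B   (applied B -> B B)
  Step 28: b b b b b b b b b b b b b B B  =>  b b b b b b b b b b b b b b B   (applied B -> b)
  Step 29: b b b b b b b b b b b b b b B  =>  b b b b b b b b b b b b b b B B   (applied B -> B B)
  Step 30: b b b b b b b b b b b b b b B B  =>  b b b b b b b b b b b b b b b B   (applied B -> b)
  Step 31: b b b b b b b b b b b b b b b B  =>  b b b b b b b b b b b b b b b b   (applied B -> b)
Final yield: b b b b b b b b b b b b b b b b
Total rewrite steps: 31

31


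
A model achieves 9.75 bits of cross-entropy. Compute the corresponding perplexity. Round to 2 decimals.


Perplexity formula: PP = 2^H
H = 9.75
PP = 2^9.75
Decompose: 2^9.75 = 2^9 * 2^0.75
2^9 = 512, 2^0.75 ~ 1.6817928
PP ~ 512 * 1.6817928 = 861.0779136
Rounded to 2 decimals: 861.08

861.08


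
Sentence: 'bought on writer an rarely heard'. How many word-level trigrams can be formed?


Word trigrams from [6] words:
  Trigram 1: (bought on writer)
  Trigram 2: (on writer an)
  Trigram 3: (writer an rarely)
  Trigram 4: (an rarely heard)
Total word trigrams: 6 - 2 = 4

4


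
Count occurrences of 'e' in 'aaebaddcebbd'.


Scanning 'aaebaddcebbd' for 'e':
  Position 2: 'e' -> MATCH (count: 1)
  Position 8: 'e' -> MATCH (count: 2)
Total occurrences of 'e': 2

2


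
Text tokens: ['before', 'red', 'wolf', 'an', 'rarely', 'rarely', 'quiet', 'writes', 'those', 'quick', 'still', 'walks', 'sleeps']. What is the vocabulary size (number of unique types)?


Listing all tokens and tracking unique types:
  Token 1: 'before' -> NEW (unique so far: 1)
  Token 2: 'red' -> NEW (unique so far: 2)
  Token 3: 'wolf' -> NEW (unique so far: 3)
  Token 4: 'an' -> NEW (unique so far: 4)
  Token 5: 'rarely' -> NEW (unique so far: 5)
  Token 6: 'rarely' -> duplicate (unique so far: 5)
  Token 7: 'quiet' -> NEW (unique so far: 6)
  Token 8: 'writes' -> NEW (unique so far: 7)
  Token 9: 'those' -> NEW (unique so far: 8)
  Token 10: 'quick' -> NEW (unique so far: 9)
  Token 11: 'still' -> NEW (unique so far: 10)
  Token 12: 'walks' -> NEW (unique so far: 11)
  Token 13: 'sleeps' -> NEW (unique so far: 12)
Unique types: ('an', 'before', 'quick', 'quiet', 'rarely', 'red', 'sleeps', 'still', 'those', 'walks', 'wolf', 'writes')
Vocabulary size: 12

12


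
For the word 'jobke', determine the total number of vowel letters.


Scanning each character of 'jobke':
  Position 1: 'j' -> consonant (running count: 0)
  Position 2: 'o' -> vowel (running count: 1)
  Position 3: 'b' -> consonant (running count: 1)
  Position 4: 'k' -> consonant (running count: 1)
  Position 5: 'e' -> vowel (running count: 2)
Total vowels: 2

2


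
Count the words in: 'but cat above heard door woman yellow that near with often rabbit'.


Counting words by splitting on spaces:
  Word 1: 'but'
  Word 2: 'cat'
  Word 3: 'above'
  Word 4: 'heard'
  Word 5: 'door'
  Word 6: 'woman'
  Word 7: 'yellow'
  Word 8: 'that'
  Word 9: 'near'
  Word 10: 'with'
  Word 11: 'often'
  Word 12: 'rabbit'
Total words: 12

12


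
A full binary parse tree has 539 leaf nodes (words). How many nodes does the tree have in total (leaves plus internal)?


Leaf nodes (terminals): 539
Internal nodes = n - 1 = 539 - 1 = 538
Total = leaves + internal = 539 + 538 = 1077

1077


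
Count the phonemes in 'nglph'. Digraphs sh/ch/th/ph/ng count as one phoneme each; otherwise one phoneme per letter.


Parsing 'nglph' greedily, digraphs first:
  'ng' -> digraph (1 consonant phoneme) (phonemes so far: 1)
  'l' -> consonant phoneme (phonemes so far: 2)
  'ph' -> digraph (1 consonant phoneme) (phonemes so far: 3)
Total phonemes: 3

3


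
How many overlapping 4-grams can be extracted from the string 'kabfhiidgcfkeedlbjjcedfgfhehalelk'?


String 'kabfhiidgcfkeedlbjjcedfgfhehalelk' has length L = 33.
Number of overlapping n-grams = L - n + 1
Substituting: 33 - 4 + 1 = 30

30


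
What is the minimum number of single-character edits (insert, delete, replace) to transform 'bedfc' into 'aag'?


Building DP table for s1='bedfc' (len 5) and s2='aag' (len 3):
       a  a  g
    0  1  2  3
  b 1  1  2  3
  e 2  2  2  3
  d 3  3  3  3
  f 4  4  4  4
  c 5  5  5  5
Edit distance = dp[5][3] = 5

5


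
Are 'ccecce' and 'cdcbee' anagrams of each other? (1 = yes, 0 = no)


Sort characters of 'ccecce': 'ccccee'
Sort characters of 'cdcbee': 'bccdee'
Sorted forms differ -> they are NOT anagrams
Result: 0

0


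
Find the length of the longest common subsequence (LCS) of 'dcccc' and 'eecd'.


DP table for LCS of 'dcccc' and 'eecd':
       e  e  c  d
    0  0  0  0  0
  d 0  0  0  0  1
  c 0  0  0  1  1
  c 0  0  0  1  1
  c 0  0  0  1  1
  c 0  0  0  1  1
LCS: 'd'
LCS length = 1

1


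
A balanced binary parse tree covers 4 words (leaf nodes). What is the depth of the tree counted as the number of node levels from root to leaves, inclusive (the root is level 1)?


In a balanced binary tree with n leaves the deepest leaf is ceil(log2(n)) edges below the root,
so counting node levels inclusive of root and leaves gives ceil(log2(n)) + 1 levels.
log2(4) = 2.0000
ceil(2.0000) = 2
levels = 2 + 1 = 3

3


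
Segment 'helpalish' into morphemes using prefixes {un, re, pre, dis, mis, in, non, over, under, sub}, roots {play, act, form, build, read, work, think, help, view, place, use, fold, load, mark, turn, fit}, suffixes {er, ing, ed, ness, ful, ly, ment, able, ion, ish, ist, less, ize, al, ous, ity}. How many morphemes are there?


Segmenting 'helpalish' against the inventory:
  'help' -> root (morpheme 1)
  'al' -> suffix (morpheme 2)
  'ish' -> suffix (morpheme 3)
Total morphemes: 3

3


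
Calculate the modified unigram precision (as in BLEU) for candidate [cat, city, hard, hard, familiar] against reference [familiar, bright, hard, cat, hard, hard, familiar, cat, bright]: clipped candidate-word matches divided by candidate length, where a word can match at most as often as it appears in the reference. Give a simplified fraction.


Reference word counts: {'bright': 2, 'cat': 2, 'familiar': 2, 'hard': 3}
Checking each candidate word (with clipping):
  'cat' -> in reference (ref count 2, used 1/2) -> match (matches: 1)
  'city' -> not in reference -> no match (matches: 1)
  'hard' -> in reference (ref count 3, used 1/3) -> match (matches: 2)
  'hard' -> in reference (ref count 3, used 2/3) -> match (matches: 3)
  'familiar' -> in reference (ref count 2, used 1/2) -> match (matches: 4)
Clipped matches: 4, Candidate length: 5
Precision = 4/5

4/5


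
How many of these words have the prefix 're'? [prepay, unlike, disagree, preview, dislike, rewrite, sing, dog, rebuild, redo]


Checking each word for prefix 're':
  'prepay' -> no (count: 0)
  'unlike' -> no (count: 0)
  'disagree' -> no (count: 0)
  'preview' -> no (count: 0)
  'dislike' -> no (count: 0)
  'rewrite' -> YES, starts with 're' (count: 1)
  'sing' -> no (count: 1)
  'dog' -> no (count: 1)
  'rebuild' -> YES, starts with 're' (count: 2)
  'redo' -> YES, starts with 're' (count: 3)
Total with prefix 're': 3

3


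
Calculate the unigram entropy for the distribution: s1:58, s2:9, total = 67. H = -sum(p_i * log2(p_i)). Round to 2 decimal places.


Computing entropy H = -sum(p_i * log2(p_i)):
  s1: p = 58/67 = 0.8657, -p*log2(p) = 0.1802
  s2: p = 9/67 = 0.1343, -p*log2(p) = 0.3890
H = sum of terms = 0.5692
Rounded to 2 decimals: 0.57

0.57


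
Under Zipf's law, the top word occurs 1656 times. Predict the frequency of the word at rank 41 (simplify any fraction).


Zipf's law: freq(rank) = f1 / rank
f1 = 1656, rank = 41
freq = 1656 / 41
GCD(1656, 41) = 1
Simplified: 1656/41

1656/41


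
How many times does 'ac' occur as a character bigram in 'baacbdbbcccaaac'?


Scanning 'baacbdbbcccaaac' for bigram 'ac':
  Position 0: 'ba' -> no
  Position 1: 'aa' -> no
  Position 2: 'ac' -> MATCH
  Position 3: 'cb' -> no
  Position 4: 'bd' -> no
  Position 5: 'db' -> no
  Position 6: 'bb' -> no
  Position 7: 'bc' -> no
  Position 8: 'cc' -> no
  Position 9: 'cc' -> no
  Position 10: 'ca' -> no
  Position 11: 'aa' -> no
  Position 12: 'aa' -> no
  Position 13: 'ac' -> MATCH
Total matches: 2

2


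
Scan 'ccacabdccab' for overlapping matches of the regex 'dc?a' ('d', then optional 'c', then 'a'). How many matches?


Pattern: dc?a means 'd', then optional 'c', then 'a'.
Scanning 'ccacabdccab' position-by-position:
  Pos 0: window 'cca' -> no
  Pos 1: window 'cac' -> no
  Pos 2: window 'aca' -> no
  Pos 3: window 'cab' -> no
  Pos 4: window 'abd' -> no
  Pos 5: window 'bdc' -> no
  Pos 6: window 'dcc' -> no
  Pos 7: window 'cca' -> no
  Pos 8: window 'cab' -> no
  Pos 9: window 'ab' -> no
  Pos 10: window 'b' -> no
Total matches: 0

0


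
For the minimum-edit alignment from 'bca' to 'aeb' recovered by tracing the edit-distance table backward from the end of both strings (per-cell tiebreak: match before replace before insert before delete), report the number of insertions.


Edit distance = 3. Backtracking from cell (3, 3) with preference match > replace > insert > delete,
then listing the resulting alignment 'bca' -> 'aeb' left to right:
  Step 1: replace b->a
  Step 2: replace c->e
  Step 3: replace a->b
Total insertions: 0

0


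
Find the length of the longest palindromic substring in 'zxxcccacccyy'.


Scanning 'zxxcccacccyy' for palindromic substrings.
Substring at positions 3-9: 'cccaccc'.
Check: reverse('cccaccc') = 'cccaccc' -> palindrome confirmed.
Neighbouring characters ('x' / 'y') break symmetry, so it cannot extend further.
No longer palindromic substring exists; longest length = 7

7


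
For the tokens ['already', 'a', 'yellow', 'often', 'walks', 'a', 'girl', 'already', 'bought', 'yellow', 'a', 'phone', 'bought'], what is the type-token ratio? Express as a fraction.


Tokens: 13
Unique types: ('a', 'already', 'bought', 'girl', 'often', 'phone', 'walks', 'yellow') = 8
TTR = 8/13
Already in lowest terms.

8/13


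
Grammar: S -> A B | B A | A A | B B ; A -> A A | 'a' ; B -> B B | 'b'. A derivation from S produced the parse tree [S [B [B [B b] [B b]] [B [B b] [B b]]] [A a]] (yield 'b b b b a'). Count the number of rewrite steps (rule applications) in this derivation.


Every bracketed nonterminal node [X ...] in the tree is produced by exactly one rule application.
Reading the tree off as a leftmost derivation:
  Step 1: S  =>  B A   (applied S -> B A)
  Step 2: B A  =>  B B A   (applied B -> B B)
  Step 3: B B A  =>  B B B A   (applied B -> B B)
  Step 4: B B B A  =>  b B B A   (applied B -> b)
  Step 5: b B B A  =>  b b B A   (applied B -> b)
  Step 6: b b B A  =>  b b B B A   (applied B -> B B)
  Step 7: b b B B A  =>  b b b B A   (applied B -> b)
  Step 8: b b b B A  =>  b b b b A   (applied B -> b)
  Step 9: b b b b A  =>  b b b b a   (applied A -> a)
Final yield: b b b b a
Total rewrite steps: 9

9


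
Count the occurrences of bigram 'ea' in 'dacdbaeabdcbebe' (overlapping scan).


Scanning 'dacdbaeabdcbebe' for bigram 'ea':
  Position 0: 'da' -> no
  Position 1: 'ac' -> no
  Position 2: 'cd' -> no
  Position 3: 'db' -> no
  Position 4: 'ba' -> no
  Position 5: 'ae' -> no
  Position 6: 'ea' -> MATCH
  Position 7: 'ab' -> no
  Position 8: 'bd' -> no
  Position 9: 'dc' -> no
  Position 10: 'cb' -> no
  Position 11: 'be' -> no
  Position 12: 'eb' -> no
  Position 13: 'be' -> no
Total matches: 1

1


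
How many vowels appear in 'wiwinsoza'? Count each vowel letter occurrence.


Scanning each character of 'wiwinsoza':
  Position 1: 'w' -> consonant (running count: 0)
  Position 2: 'i' -> vowel (running count: 1)
  Position 3: 'w' -> consonant (running count: 1)
  Position 4: 'i' -> vowel (running count: 2)
  Position 5: 'n' -> consonant (running count: 2)
  Position 6: 's' -> consonant (running count: 2)
  Position 7: 'o' -> vowel (running count: 3)
  Position 8: 'z' -> consonant (running count: 3)
  Position 9: 'a' -> vowel (running count: 4)
Total vowels: 4

4


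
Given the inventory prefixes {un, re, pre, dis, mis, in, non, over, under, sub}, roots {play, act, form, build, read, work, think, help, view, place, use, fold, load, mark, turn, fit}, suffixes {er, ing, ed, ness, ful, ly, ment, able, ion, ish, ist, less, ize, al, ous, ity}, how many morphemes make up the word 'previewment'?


Segmenting 'previewment' against the inventory:
  'pre' -> prefix (morpheme 1)
  'view' -> root (morpheme 2)
  'ment' -> suffix (morpheme 3)
Total morphemes: 3

3


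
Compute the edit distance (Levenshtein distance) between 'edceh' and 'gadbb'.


Building DP table for s1='edceh' (len 5) and s2='gadbb' (len 5):
       g  a  d  b  b
    0  1  2  3  4  5
  e 1  1  2  3  4  5
  d 2  2  2  2  3  4
  c 3  3  3  3  3  4
  e 4  4  4  4  4  4
  h 5  5  5  5  5  5
Edit distance = dp[5][5] = 5

5


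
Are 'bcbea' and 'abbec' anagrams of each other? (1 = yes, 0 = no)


Sort characters of 'bcbea': 'abbce'
Sort characters of 'abbec': 'abbce'
Sorted forms match -> they ARE anagrams
Result: 1

1


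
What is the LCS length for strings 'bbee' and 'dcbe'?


DP table for LCS of 'bbee' and 'dcbe':
       d  c  b  e
    0  0  0  0  0
  b 0  0  0  1  1
  b 0  0  0  1  1
  e 0  0  0  1  2
  e 0  0  0  1  2
LCS: 'be'
LCS length = 2

2


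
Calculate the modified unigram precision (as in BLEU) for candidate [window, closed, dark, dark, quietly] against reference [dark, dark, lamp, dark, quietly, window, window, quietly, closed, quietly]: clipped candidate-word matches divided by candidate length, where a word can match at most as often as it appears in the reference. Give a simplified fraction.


Reference word counts: {'closed': 1, 'dark': 3, 'lamp': 1, 'quietly': 3, 'window': 2}
Checking each candidate word (with clipping):
  'window' -> in reference (ref count 2, used 1/2) -> match (matches: 1)
  'closed' -> in reference (ref count 1, used 1/1) -> match (matches: 2)
  'dark' -> in reference (ref count 3, used 1/3) -> match (matches: 3)
  'dark' -> in reference (ref count 3, used 2/3) -> match (matches: 4)
  'quietly' -> in reference (ref count 3, used 1/3) -> match (matches: 5)
Clipped matches: 5, Candidate length: 5
Precision = 5/5 = 1

1


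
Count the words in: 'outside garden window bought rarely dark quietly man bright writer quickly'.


Counting words by splitting on spaces:
  Word 1: 'outside'
  Word 2: 'garden'
  Word 3: 'window'
  Word 4: 'bought'
  Word 5: 'rarely'
  Word 6: 'dark'
  Word 7: 'quietly'
  Word 8: 'man'
  Word 9: 'bright'
  Word 10: 'writer'
  Word 11: 'quickly'
Total words: 11

11


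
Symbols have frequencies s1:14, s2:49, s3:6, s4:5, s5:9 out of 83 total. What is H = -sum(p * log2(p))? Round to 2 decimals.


Computing entropy H = -sum(p_i * log2(p_i)):
  s1: p = 14/83 = 0.1687, -p*log2(p) = 0.4331
  s2: p = 49/83 = 0.5904, -p*log2(p) = 0.4489
  s3: p = 6/83 = 0.0723, -p*log2(p) = 0.2740
  s4: p = 5/83 = 0.0602, -p*log2(p) = 0.2442
  s5: p = 9/83 = 0.1084, -p*log2(p) = 0.3475
H = sum of terms = 1.7477
Rounded to 2 decimals: 1.75

1.75


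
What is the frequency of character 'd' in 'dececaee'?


Scanning 'dececaee' for 'd':
  Position 0: 'd' -> MATCH (count: 1)
Total occurrences of 'd': 1

1


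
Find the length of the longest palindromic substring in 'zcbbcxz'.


Scanning 'zcbbcxz' for palindromic substrings.
Substring at positions 1-4: 'cbbc'.
Check: reverse('cbbc') = 'cbbc' -> palindrome confirmed.
Neighbouring characters ('z' / 'x') break symmetry, so it cannot extend further.
No longer palindromic substring exists; longest length = 4

4


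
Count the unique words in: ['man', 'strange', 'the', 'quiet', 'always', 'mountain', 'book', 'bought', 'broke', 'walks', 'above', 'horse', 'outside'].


Listing all tokens and tracking unique types:
  Token 1: 'man' -> NEW (unique so far: 1)
  Token 2: 'strange' -> NEW (unique so far: 2)
  Token 3: 'the' -> NEW (unique so far: 3)
  Token 4: 'quiet' -> NEW (unique so far: 4)
  Token 5: 'always' -> NEW (unique so far: 5)
  Token 6: 'mountain' -> NEW (unique so far: 6)
  Token 7: 'book' -> NEW (unique so far: 7)
  Token 8: 'bought' -> NEW (unique so far: 8)
  Token 9: 'broke' -> NEW (unique so far: 9)
  Token 10: 'walks' -> NEW (unique so far: 10)
  Token 11: 'above' -> NEW (unique so far: 11)
  Token 12: 'horse' -> NEW (unique so far: 12)
  Token 13: 'outside' -> NEW (unique so far: 13)
Unique types: ('above', 'always', 'book', 'bought', 'broke', 'horse', 'man', 'mountain', 'outside', 'quiet', 'strange', 'the', 'walks')
Vocabulary size: 13

13


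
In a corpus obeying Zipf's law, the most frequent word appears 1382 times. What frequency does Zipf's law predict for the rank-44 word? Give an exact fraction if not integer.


Zipf's law: freq(rank) = f1 / rank
f1 = 1382, rank = 44
freq = 1382 / 44
GCD(1382, 44) = 2
Simplified: 691/22

691/22


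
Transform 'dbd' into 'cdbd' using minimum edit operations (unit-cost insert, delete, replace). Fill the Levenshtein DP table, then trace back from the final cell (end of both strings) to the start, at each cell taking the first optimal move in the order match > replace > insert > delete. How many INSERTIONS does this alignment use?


Edit distance = 1. Backtracking from cell (3, 4) with preference match > replace > insert > delete,
then listing the resulting alignment 'dbd' -> 'cdbd' left to right:
  Step 1: insert 'c' [insertion #1]
  Step 2: keep 'd'
  Step 3: keep 'b'
  Step 4: keep 'd'
Total insertions: 1

1


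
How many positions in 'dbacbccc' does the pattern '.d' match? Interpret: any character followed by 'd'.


Pattern: .d means any character followed by 'd'.
Scanning 'dbacbccc' position-by-position:
  Pos 0: window 'db' -> no
  Pos 1: window 'ba' -> no
  Pos 2: window 'ac' -> no
  Pos 3: window 'cb' -> no
  Pos 4: window 'bc' -> no
  Pos 5: window 'cc' -> no
  Pos 6: window 'cc' -> no
  Pos 7: window 'c' -> no
Total matches: 0

0


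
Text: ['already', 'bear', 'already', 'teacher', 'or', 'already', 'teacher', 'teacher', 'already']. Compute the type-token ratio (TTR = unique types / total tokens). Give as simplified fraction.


Tokens: 9
Unique types: ('already', 'bear', 'or', 'teacher') = 4
TTR = 4/9
Already in lowest terms.

4/9


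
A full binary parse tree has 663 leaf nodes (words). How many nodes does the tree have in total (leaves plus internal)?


Leaf nodes (terminals): 663
Internal nodes = n - 1 = 663 - 1 = 662
Total = leaves + internal = 663 + 662 = 1325

1325


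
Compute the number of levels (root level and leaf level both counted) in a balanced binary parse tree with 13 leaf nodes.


In a balanced binary tree with n leaves the deepest leaf is ceil(log2(n)) edges below the root,
so counting node levels inclusive of root and leaves gives ceil(log2(n)) + 1 levels.
log2(13) = 3.7004
ceil(3.7004) = 4
levels = 4 + 1 = 5

5


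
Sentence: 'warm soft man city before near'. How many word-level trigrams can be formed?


Word trigrams from [6] words:
  Trigram 1: (warm soft man)
  Trigram 2: (soft man city)
  Trigram 3: (man city before)
  Trigram 4: (city before near)
Total word trigrams: 6 - 2 = 4

4


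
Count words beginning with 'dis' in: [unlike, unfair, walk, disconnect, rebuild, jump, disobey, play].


Checking each word for prefix 'dis':
  'unlike' -> no (count: 0)
  'unfair' -> no (count: 0)
  'walk' -> no (count: 0)
  'disconnect' -> YES, starts with 'dis' (count: 1)
  'rebuild' -> no (count: 1)
  'jump' -> no (count: 1)
  'disobey' -> YES, starts with 'dis' (count: 2)
  'play' -> no (count: 2)
Total with prefix 'dis': 2

2


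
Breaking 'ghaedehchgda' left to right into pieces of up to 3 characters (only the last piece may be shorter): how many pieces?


'ghaedehchgda' has 12 characters.
Chunking with max size 3:
  Chunk 1: 'gha' (positions 0-2)
  Chunk 2: 'ede' (positions 3-5)
  Chunk 3: 'hch' (positions 6-8)
  Chunk 4: 'gda' (positions 9-11)
Total chunks: ceil(12 / 3) = 4

4


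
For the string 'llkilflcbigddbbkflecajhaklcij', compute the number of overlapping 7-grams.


String 'llkilflcbigddbbkflecajhaklcij' has length L = 29.
Number of overlapping n-grams = L - n + 1
Substituting: 29 - 7 + 1 = 23

23


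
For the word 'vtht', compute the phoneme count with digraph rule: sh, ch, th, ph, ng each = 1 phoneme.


Parsing 'vtht' greedily, digraphs first:
  'v' -> consonant phoneme (phonemes so far: 1)
  'th' -> digraph (1 consonant phoneme) (phonemes so far: 2)
  't' -> consonant phoneme (phonemes so far: 3)
Total phonemes: 3

3


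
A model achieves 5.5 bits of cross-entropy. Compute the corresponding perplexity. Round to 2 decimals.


Perplexity formula: PP = 2^H
H = 5.5
PP = 2^5.5
Decompose: 2^5.5 = 2^5 * 2^0.5 = 2^5 * sqrt(2)
2^5 = 32, sqrt(2) ~ 1.4142136
PP ~ 32 * 1.4142136 = 45.2548352
Rounded to 2 decimals: 45.25

45.25


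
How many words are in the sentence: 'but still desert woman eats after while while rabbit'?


Counting words by splitting on spaces:
  Word 1: 'but'
  Word 2: 'still'
  Word 3: 'desert'
  Word 4: 'woman'
  Word 5: 'eats'
  Word 6: 'after'
  Word 7: 'while'
  Word 8: 'while'
  Word 9: 'rabbit'
Total words: 9

9


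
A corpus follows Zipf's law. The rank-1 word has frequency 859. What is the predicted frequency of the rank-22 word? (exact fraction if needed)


Zipf's law: freq(rank) = f1 / rank
f1 = 859, rank = 22
freq = 859 / 22
GCD(859, 22) = 1
Simplified: 859/22

859/22


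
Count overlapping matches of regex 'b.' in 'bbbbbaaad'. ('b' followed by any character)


Pattern: b. means 'b' followed by any character.
Scanning 'bbbbbaaad' position-by-position:
  Pos 0: window 'bb' -> MATCH
  Pos 1: window 'bb' -> MATCH
  Pos 2: window 'bb' -> MATCH
  Pos 3: window 'bb' -> MATCH
  Pos 4: window 'ba' -> MATCH
  Pos 5: window 'aa' -> no
  Pos 6: window 'aa' -> no
  Pos 7: window 'ad' -> no
  Pos 8: window 'd' -> no
Total matches: 5

5


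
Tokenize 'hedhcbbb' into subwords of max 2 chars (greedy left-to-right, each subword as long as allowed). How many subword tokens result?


'hedhcbbb' has 8 characters.
Chunking with max size 2:
  Chunk 1: 'he' (positions 0-1)
  Chunk 2: 'dh' (positions 2-3)
  Chunk 3: 'cb' (positions 4-5)
  Chunk 4: 'bb' (positions 6-7)
Total chunks: ceil(8 / 2) = 4

4


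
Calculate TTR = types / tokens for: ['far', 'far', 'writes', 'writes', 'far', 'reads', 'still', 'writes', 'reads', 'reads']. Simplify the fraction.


Tokens: 10
Unique types: ('far', 'reads', 'still', 'writes') = 4
TTR = 4/10
Simplify: divide both by 2 -> 2/5
TTR = 2/5

2/5


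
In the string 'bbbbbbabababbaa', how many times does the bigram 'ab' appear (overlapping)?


Scanning 'bbbbbbabababbaa' for bigram 'ab':
  Position 0: 'bb' -> no
  Position 1: 'bb' -> no
  Position 2: 'bb' -> no
  Position 3: 'bb' -> no
  Position 4: 'bb' -> no
  Position 5: 'ba' -> no
  Position 6: 'ab' -> MATCH
  Position 7: 'ba' -> no
  Position 8: 'ab' -> MATCH
  Position 9: 'ba' -> no
  Position 10: 'ab' -> MATCH
  Position 11: 'bb' -> no
  Position 12: 'ba' -> no
  Position 13: 'aa' -> no
Total matches: 3

3


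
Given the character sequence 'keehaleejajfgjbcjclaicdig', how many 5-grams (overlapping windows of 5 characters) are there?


String 'keehaleejajfgjbcjclaicdig' has length L = 25.
Number of overlapping n-grams = L - n + 1
Substituting: 25 - 5 + 1 = 21

21


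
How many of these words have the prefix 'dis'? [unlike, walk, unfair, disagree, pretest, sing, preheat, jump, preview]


Checking each word for prefix 'dis':
  'unlike' -> no (count: 0)
  'walk' -> no (count: 0)
  'unfair' -> no (count: 0)
  'disagree' -> YES, starts with 'dis' (count: 1)
  'pretest' -> no (count: 1)
  'sing' -> no (count: 1)
  'preheat' -> no (count: 1)
  'jump' -> no (count: 1)
  'preview' -> no (count: 1)
Total with prefix 'dis': 1

1


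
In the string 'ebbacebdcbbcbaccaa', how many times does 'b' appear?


Scanning 'ebbacebdcbbcbaccaa' for 'b':
  Position 1: 'b' -> MATCH (count: 1)
  Position 2: 'b' -> MATCH (count: 2)
  Position 6: 'b' -> MATCH (count: 3)
  Position 9: 'b' -> MATCH (count: 4)
  Position 10: 'b' -> MATCH (count: 5)
  Position 12: 'b' -> MATCH (count: 6)
Total occurrences of 'b': 6

6


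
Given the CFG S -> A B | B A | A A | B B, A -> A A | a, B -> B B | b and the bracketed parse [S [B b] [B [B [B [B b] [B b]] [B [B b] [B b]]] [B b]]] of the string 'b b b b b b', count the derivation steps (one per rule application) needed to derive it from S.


Every bracketed nonterminal node [X ...] in the tree is produced by exactly one rule application.
Reading the tree off as a leftmost derivation:
  Step 1: S  =>  B B   (applied S -> B B)
  Step 2: B B  =>  b B   (applied B -> b)
  Step 3: b B  =>  b B B   (applied B -> B B)
  Step 4: b B B  =>  b B B B   (applied B -> B B)
  Step 5: b B B B  =>  b B B B B   (applied B -> B B)
  Step 6: b B B B B  =>  b b B B B   (applied B -> b)
  Step 7: b b B B B  =>  b b b B B   (applied B -> b)
  Step 8: b b b B B  =>  b b b B B B   (applied B -> B B)
  Step 9: b b b B B B  =>  b b b b B B   (applied B -> b)
  Step 10: b b b b B B  =>  b b b b b B   (applied B -> b)
  Step 11: b b b b b B  =>  b b b b b b   (applied B -> b)
Final yield: b b b b b b
Total rewrite steps: 11

11
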